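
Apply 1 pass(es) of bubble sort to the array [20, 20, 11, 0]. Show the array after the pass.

After pass 1: [20, 11, 0, 20] (2 swaps)
Total swaps: 2


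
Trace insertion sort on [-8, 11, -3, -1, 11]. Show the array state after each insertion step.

First element -8 is already 'sorted'
Insert 11: shifted 0 elements -> [-8, 11, -3, -1, 11]
Insert -3: shifted 1 elements -> [-8, -3, 11, -1, 11]
Insert -1: shifted 1 elements -> [-8, -3, -1, 11, 11]
Insert 11: shifted 0 elements -> [-8, -3, -1, 11, 11]


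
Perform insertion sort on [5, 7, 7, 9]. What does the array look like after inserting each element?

First element 5 is already 'sorted'
Insert 7: shifted 0 elements -> [5, 7, 7, 9]
Insert 7: shifted 0 elements -> [5, 7, 7, 9]
Insert 9: shifted 0 elements -> [5, 7, 7, 9]


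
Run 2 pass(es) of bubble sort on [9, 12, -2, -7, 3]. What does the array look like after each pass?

After pass 1: [9, -2, -7, 3, 12] (3 swaps)
After pass 2: [-2, -7, 3, 9, 12] (3 swaps)
Total swaps: 6


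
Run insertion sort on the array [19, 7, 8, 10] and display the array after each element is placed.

First element 19 is already 'sorted'
Insert 7: shifted 1 elements -> [7, 19, 8, 10]
Insert 8: shifted 1 elements -> [7, 8, 19, 10]
Insert 10: shifted 1 elements -> [7, 8, 10, 19]


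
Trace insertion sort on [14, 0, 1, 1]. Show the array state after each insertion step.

First element 14 is already 'sorted'
Insert 0: shifted 1 elements -> [0, 14, 1, 1]
Insert 1: shifted 1 elements -> [0, 1, 14, 1]
Insert 1: shifted 1 elements -> [0, 1, 1, 14]


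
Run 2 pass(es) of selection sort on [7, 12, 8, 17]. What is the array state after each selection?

Pass 1: Select minimum 7 at index 0, swap -> [7, 12, 8, 17]
Pass 2: Select minimum 8 at index 2, swap -> [7, 8, 12, 17]


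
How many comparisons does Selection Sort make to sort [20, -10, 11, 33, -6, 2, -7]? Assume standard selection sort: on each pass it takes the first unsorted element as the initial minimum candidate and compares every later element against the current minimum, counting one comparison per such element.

Pass 1: scan indices 1..6 for the minimum = 6 comparison(s); min is -10, place at index 0 -> [-10, 20, 11, 33, -6, 2, -7]
Pass 2: scan indices 2..6 for the minimum = 5 comparison(s); min is -7, place at index 1 -> [-10, -7, 11, 33, -6, 2, 20]
Pass 3: scan indices 3..6 for the minimum = 4 comparison(s); min is -6, place at index 2 -> [-10, -7, -6, 33, 11, 2, 20]
Pass 4: scan indices 4..6 for the minimum = 3 comparison(s); min is 2, place at index 3 -> [-10, -7, -6, 2, 11, 33, 20]
Pass 5: scan indices 5..6 for the minimum = 2 comparison(s); min is 11, place at index 4 -> [-10, -7, -6, 2, 11, 33, 20]
Pass 6: scan indices 6..6 for the minimum = 1 comparison(s); min is 20, place at index 5 -> [-10, -7, -6, 2, 11, 20, 33]
Selection sort always scans the whole unsorted suffix, so the count is (n-1) + (n-2) + ... + 1 = n(n-1)/2 = 7*6/2 = 21 regardless of the input order.
Total comparisons: 6 + 5 + 4 + 3 + 2 + 1 = 21


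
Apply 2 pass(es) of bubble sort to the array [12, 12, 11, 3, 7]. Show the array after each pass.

After pass 1: [12, 11, 3, 7, 12] (3 swaps)
After pass 2: [11, 3, 7, 12, 12] (3 swaps)
Total swaps: 6


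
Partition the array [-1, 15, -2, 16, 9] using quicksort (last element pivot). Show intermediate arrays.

Partition 1: pivot=9 at index 2 -> [-1, -2, 9, 16, 15]
Partition 2: pivot=-2 at index 0 -> [-2, -1, 9, 16, 15]
Partition 3: pivot=15 at index 3 -> [-2, -1, 9, 15, 16]


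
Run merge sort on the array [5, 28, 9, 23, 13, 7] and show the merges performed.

Divide and conquer:
  Merge [28] + [9] -> [9, 28]
  Merge [5] + [9, 28] -> [5, 9, 28]
  Merge [13] + [7] -> [7, 13]
  Merge [23] + [7, 13] -> [7, 13, 23]
  Merge [5, 9, 28] + [7, 13, 23] -> [5, 7, 9, 13, 23, 28]


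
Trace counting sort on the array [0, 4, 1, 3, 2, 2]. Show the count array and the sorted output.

Count array: [1, 1, 2, 1, 1]
(count[i] = number of elements equal to i)
Cumulative count: [1, 2, 4, 5, 6]
Sorted: [0, 1, 2, 2, 3, 4]


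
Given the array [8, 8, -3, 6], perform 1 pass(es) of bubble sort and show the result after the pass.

After pass 1: [8, -3, 6, 8] (2 swaps)
Total swaps: 2


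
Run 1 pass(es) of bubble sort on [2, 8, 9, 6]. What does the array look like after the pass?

After pass 1: [2, 8, 6, 9] (1 swaps)
Total swaps: 1


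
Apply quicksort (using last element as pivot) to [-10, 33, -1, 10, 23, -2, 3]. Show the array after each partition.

Partition 1: pivot=3 at index 3 -> [-10, -1, -2, 3, 23, 33, 10]
Partition 2: pivot=-2 at index 1 -> [-10, -2, -1, 3, 23, 33, 10]
Partition 3: pivot=10 at index 4 -> [-10, -2, -1, 3, 10, 33, 23]
Partition 4: pivot=23 at index 5 -> [-10, -2, -1, 3, 10, 23, 33]


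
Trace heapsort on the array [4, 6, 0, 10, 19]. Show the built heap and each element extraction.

Build heap: [19, 10, 0, 4, 6]
Extract 19: [10, 6, 0, 4, 19]
Extract 10: [6, 4, 0, 10, 19]
Extract 6: [4, 0, 6, 10, 19]
Extract 4: [0, 4, 6, 10, 19]


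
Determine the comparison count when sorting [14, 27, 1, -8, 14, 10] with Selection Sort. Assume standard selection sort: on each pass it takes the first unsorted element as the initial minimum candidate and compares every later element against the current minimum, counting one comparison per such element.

Pass 1: scan indices 1..5 for the minimum = 5 comparison(s); min is -8, place at index 0 -> [-8, 27, 1, 14, 14, 10]
Pass 2: scan indices 2..5 for the minimum = 4 comparison(s); min is 1, place at index 1 -> [-8, 1, 27, 14, 14, 10]
Pass 3: scan indices 3..5 for the minimum = 3 comparison(s); min is 10, place at index 2 -> [-8, 1, 10, 14, 14, 27]
Pass 4: scan indices 4..5 for the minimum = 2 comparison(s); min is 14, place at index 3 -> [-8, 1, 10, 14, 14, 27]
Pass 5: scan indices 5..5 for the minimum = 1 comparison(s); min is 14, place at index 4 -> [-8, 1, 10, 14, 14, 27]
Selection sort always scans the whole unsorted suffix, so the count is (n-1) + (n-2) + ... + 1 = n(n-1)/2 = 6*5/2 = 15 regardless of the input order.
Total comparisons: 5 + 4 + 3 + 2 + 1 = 15


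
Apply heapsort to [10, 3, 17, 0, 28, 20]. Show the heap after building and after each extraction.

Build heap: [28, 10, 20, 0, 3, 17]
Extract 28: [20, 10, 17, 0, 3, 28]
Extract 20: [17, 10, 3, 0, 20, 28]
Extract 17: [10, 0, 3, 17, 20, 28]
Extract 10: [3, 0, 10, 17, 20, 28]
Extract 3: [0, 3, 10, 17, 20, 28]


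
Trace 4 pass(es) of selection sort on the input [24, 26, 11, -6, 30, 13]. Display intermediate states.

Pass 1: Select minimum -6 at index 3, swap -> [-6, 26, 11, 24, 30, 13]
Pass 2: Select minimum 11 at index 2, swap -> [-6, 11, 26, 24, 30, 13]
Pass 3: Select minimum 13 at index 5, swap -> [-6, 11, 13, 24, 30, 26]
Pass 4: Select minimum 24 at index 3, swap -> [-6, 11, 13, 24, 30, 26]


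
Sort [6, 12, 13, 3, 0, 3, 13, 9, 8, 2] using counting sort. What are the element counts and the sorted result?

Count array: [1, 0, 1, 2, 0, 0, 1, 0, 1, 1, 0, 0, 1, 2]
(count[i] = number of elements equal to i)
Cumulative count: [1, 1, 2, 4, 4, 4, 5, 5, 6, 7, 7, 7, 8, 10]
Sorted: [0, 2, 3, 3, 6, 8, 9, 12, 13, 13]


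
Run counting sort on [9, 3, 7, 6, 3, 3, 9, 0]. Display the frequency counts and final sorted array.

Count array: [1, 0, 0, 3, 0, 0, 1, 1, 0, 2]
(count[i] = number of elements equal to i)
Cumulative count: [1, 1, 1, 4, 4, 4, 5, 6, 6, 8]
Sorted: [0, 3, 3, 3, 6, 7, 9, 9]


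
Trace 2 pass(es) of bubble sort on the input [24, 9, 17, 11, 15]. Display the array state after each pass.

After pass 1: [9, 17, 11, 15, 24] (4 swaps)
After pass 2: [9, 11, 15, 17, 24] (2 swaps)
Total swaps: 6


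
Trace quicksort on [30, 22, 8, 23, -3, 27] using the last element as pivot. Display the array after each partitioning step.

Partition 1: pivot=27 at index 4 -> [22, 8, 23, -3, 27, 30]
Partition 2: pivot=-3 at index 0 -> [-3, 8, 23, 22, 27, 30]
Partition 3: pivot=22 at index 2 -> [-3, 8, 22, 23, 27, 30]


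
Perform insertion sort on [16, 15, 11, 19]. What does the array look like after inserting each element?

First element 16 is already 'sorted'
Insert 15: shifted 1 elements -> [15, 16, 11, 19]
Insert 11: shifted 2 elements -> [11, 15, 16, 19]
Insert 19: shifted 0 elements -> [11, 15, 16, 19]


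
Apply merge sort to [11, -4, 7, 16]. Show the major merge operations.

Divide and conquer:
  Merge [11] + [-4] -> [-4, 11]
  Merge [7] + [16] -> [7, 16]
  Merge [-4, 11] + [7, 16] -> [-4, 7, 11, 16]


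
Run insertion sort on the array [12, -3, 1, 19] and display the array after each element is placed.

First element 12 is already 'sorted'
Insert -3: shifted 1 elements -> [-3, 12, 1, 19]
Insert 1: shifted 1 elements -> [-3, 1, 12, 19]
Insert 19: shifted 0 elements -> [-3, 1, 12, 19]


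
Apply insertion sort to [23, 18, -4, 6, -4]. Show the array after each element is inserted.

First element 23 is already 'sorted'
Insert 18: shifted 1 elements -> [18, 23, -4, 6, -4]
Insert -4: shifted 2 elements -> [-4, 18, 23, 6, -4]
Insert 6: shifted 2 elements -> [-4, 6, 18, 23, -4]
Insert -4: shifted 3 elements -> [-4, -4, 6, 18, 23]


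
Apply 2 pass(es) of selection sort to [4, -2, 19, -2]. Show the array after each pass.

Pass 1: Select minimum -2 at index 1, swap -> [-2, 4, 19, -2]
Pass 2: Select minimum -2 at index 3, swap -> [-2, -2, 19, 4]


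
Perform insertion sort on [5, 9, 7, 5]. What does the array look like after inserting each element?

First element 5 is already 'sorted'
Insert 9: shifted 0 elements -> [5, 9, 7, 5]
Insert 7: shifted 1 elements -> [5, 7, 9, 5]
Insert 5: shifted 2 elements -> [5, 5, 7, 9]


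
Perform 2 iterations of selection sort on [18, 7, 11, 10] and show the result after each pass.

Pass 1: Select minimum 7 at index 1, swap -> [7, 18, 11, 10]
Pass 2: Select minimum 10 at index 3, swap -> [7, 10, 11, 18]


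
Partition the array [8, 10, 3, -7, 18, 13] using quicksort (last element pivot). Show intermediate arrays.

Partition 1: pivot=13 at index 4 -> [8, 10, 3, -7, 13, 18]
Partition 2: pivot=-7 at index 0 -> [-7, 10, 3, 8, 13, 18]
Partition 3: pivot=8 at index 2 -> [-7, 3, 8, 10, 13, 18]


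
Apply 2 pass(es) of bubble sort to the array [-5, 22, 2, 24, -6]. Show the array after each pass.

After pass 1: [-5, 2, 22, -6, 24] (2 swaps)
After pass 2: [-5, 2, -6, 22, 24] (1 swaps)
Total swaps: 3


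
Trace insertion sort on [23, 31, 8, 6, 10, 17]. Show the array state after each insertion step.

First element 23 is already 'sorted'
Insert 31: shifted 0 elements -> [23, 31, 8, 6, 10, 17]
Insert 8: shifted 2 elements -> [8, 23, 31, 6, 10, 17]
Insert 6: shifted 3 elements -> [6, 8, 23, 31, 10, 17]
Insert 10: shifted 2 elements -> [6, 8, 10, 23, 31, 17]
Insert 17: shifted 2 elements -> [6, 8, 10, 17, 23, 31]


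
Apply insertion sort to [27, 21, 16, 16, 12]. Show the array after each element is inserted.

First element 27 is already 'sorted'
Insert 21: shifted 1 elements -> [21, 27, 16, 16, 12]
Insert 16: shifted 2 elements -> [16, 21, 27, 16, 12]
Insert 16: shifted 2 elements -> [16, 16, 21, 27, 12]
Insert 12: shifted 4 elements -> [12, 16, 16, 21, 27]


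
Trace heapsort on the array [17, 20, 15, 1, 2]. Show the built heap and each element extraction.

Build heap: [20, 17, 15, 1, 2]
Extract 20: [17, 2, 15, 1, 20]
Extract 17: [15, 2, 1, 17, 20]
Extract 15: [2, 1, 15, 17, 20]
Extract 2: [1, 2, 15, 17, 20]


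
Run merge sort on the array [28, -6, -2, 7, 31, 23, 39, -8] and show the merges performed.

Divide and conquer:
  Merge [28] + [-6] -> [-6, 28]
  Merge [-2] + [7] -> [-2, 7]
  Merge [-6, 28] + [-2, 7] -> [-6, -2, 7, 28]
  Merge [31] + [23] -> [23, 31]
  Merge [39] + [-8] -> [-8, 39]
  Merge [23, 31] + [-8, 39] -> [-8, 23, 31, 39]
  Merge [-6, -2, 7, 28] + [-8, 23, 31, 39] -> [-8, -6, -2, 7, 23, 28, 31, 39]


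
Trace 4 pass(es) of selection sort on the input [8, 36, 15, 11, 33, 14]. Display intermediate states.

Pass 1: Select minimum 8 at index 0, swap -> [8, 36, 15, 11, 33, 14]
Pass 2: Select minimum 11 at index 3, swap -> [8, 11, 15, 36, 33, 14]
Pass 3: Select minimum 14 at index 5, swap -> [8, 11, 14, 36, 33, 15]
Pass 4: Select minimum 15 at index 5, swap -> [8, 11, 14, 15, 33, 36]


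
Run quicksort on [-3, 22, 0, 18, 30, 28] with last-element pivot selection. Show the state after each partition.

Partition 1: pivot=28 at index 4 -> [-3, 22, 0, 18, 28, 30]
Partition 2: pivot=18 at index 2 -> [-3, 0, 18, 22, 28, 30]
Partition 3: pivot=0 at index 1 -> [-3, 0, 18, 22, 28, 30]


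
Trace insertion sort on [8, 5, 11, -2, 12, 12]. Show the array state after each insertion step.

First element 8 is already 'sorted'
Insert 5: shifted 1 elements -> [5, 8, 11, -2, 12, 12]
Insert 11: shifted 0 elements -> [5, 8, 11, -2, 12, 12]
Insert -2: shifted 3 elements -> [-2, 5, 8, 11, 12, 12]
Insert 12: shifted 0 elements -> [-2, 5, 8, 11, 12, 12]
Insert 12: shifted 0 elements -> [-2, 5, 8, 11, 12, 12]


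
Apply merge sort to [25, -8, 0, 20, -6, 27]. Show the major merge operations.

Divide and conquer:
  Merge [-8] + [0] -> [-8, 0]
  Merge [25] + [-8, 0] -> [-8, 0, 25]
  Merge [-6] + [27] -> [-6, 27]
  Merge [20] + [-6, 27] -> [-6, 20, 27]
  Merge [-8, 0, 25] + [-6, 20, 27] -> [-8, -6, 0, 20, 25, 27]


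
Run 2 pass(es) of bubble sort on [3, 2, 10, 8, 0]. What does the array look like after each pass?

After pass 1: [2, 3, 8, 0, 10] (3 swaps)
After pass 2: [2, 3, 0, 8, 10] (1 swaps)
Total swaps: 4


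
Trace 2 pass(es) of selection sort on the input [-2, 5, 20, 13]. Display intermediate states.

Pass 1: Select minimum -2 at index 0, swap -> [-2, 5, 20, 13]
Pass 2: Select minimum 5 at index 1, swap -> [-2, 5, 20, 13]


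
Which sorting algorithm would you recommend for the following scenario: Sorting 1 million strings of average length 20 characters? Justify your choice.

Best choice: MSD radix sort or Mergesort
Reason: MSD radix sort is a non-comparison sort that buckets the strings by successive character positions, running in time proportional to the total number of characters examined rather than O(n log n) string comparisons; mergesort is a stable O(n log n)-comparison alternative that works for arbitrary variable-length keys


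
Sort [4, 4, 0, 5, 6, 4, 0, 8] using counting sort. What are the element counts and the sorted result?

Count array: [2, 0, 0, 0, 3, 1, 1, 0, 1]
(count[i] = number of elements equal to i)
Cumulative count: [2, 2, 2, 2, 5, 6, 7, 7, 8]
Sorted: [0, 0, 4, 4, 4, 5, 6, 8]


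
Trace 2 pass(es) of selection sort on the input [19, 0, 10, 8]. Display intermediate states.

Pass 1: Select minimum 0 at index 1, swap -> [0, 19, 10, 8]
Pass 2: Select minimum 8 at index 3, swap -> [0, 8, 10, 19]


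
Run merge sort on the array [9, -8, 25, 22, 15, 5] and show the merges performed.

Divide and conquer:
  Merge [-8] + [25] -> [-8, 25]
  Merge [9] + [-8, 25] -> [-8, 9, 25]
  Merge [15] + [5] -> [5, 15]
  Merge [22] + [5, 15] -> [5, 15, 22]
  Merge [-8, 9, 25] + [5, 15, 22] -> [-8, 5, 9, 15, 22, 25]


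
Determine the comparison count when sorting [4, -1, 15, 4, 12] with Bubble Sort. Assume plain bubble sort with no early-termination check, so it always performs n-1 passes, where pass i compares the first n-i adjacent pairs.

Pass 1: compare adjacent pairs (0,1)..(3,4) = 4 comparison(s), 3 swap(s) -> [-1, 4, 4, 12, 15]
Pass 2: compare adjacent pairs (0,1)..(2,3) = 3 comparison(s), 0 swap(s) -> [-1, 4, 4, 12, 15]
Pass 3: compare adjacent pairs (0,1)..(1,2) = 2 comparison(s), 0 swap(s) -> [-1, 4, 4, 12, 15]
Pass 4: compare adjacent pairs (0,1)..(0,1) = 1 comparison(s), 0 swap(s) -> [-1, 4, 4, 12, 15]
Total comparisons: 4 + 3 + 2 + 1 = 10


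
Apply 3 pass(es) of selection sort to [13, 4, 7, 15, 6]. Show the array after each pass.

Pass 1: Select minimum 4 at index 1, swap -> [4, 13, 7, 15, 6]
Pass 2: Select minimum 6 at index 4, swap -> [4, 6, 7, 15, 13]
Pass 3: Select minimum 7 at index 2, swap -> [4, 6, 7, 15, 13]


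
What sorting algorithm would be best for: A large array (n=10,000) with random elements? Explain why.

Best choice: Quicksort or Mergesort
Reason: Both have O(n log n) average case; quicksort has lower constant factors


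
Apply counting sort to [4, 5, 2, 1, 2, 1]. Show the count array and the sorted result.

Count array: [0, 2, 2, 0, 1, 1]
(count[i] = number of elements equal to i)
Cumulative count: [0, 2, 4, 4, 5, 6]
Sorted: [1, 1, 2, 2, 4, 5]


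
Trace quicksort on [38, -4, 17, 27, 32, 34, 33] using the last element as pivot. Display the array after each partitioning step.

Partition 1: pivot=33 at index 4 -> [-4, 17, 27, 32, 33, 34, 38]
Partition 2: pivot=32 at index 3 -> [-4, 17, 27, 32, 33, 34, 38]
Partition 3: pivot=27 at index 2 -> [-4, 17, 27, 32, 33, 34, 38]
Partition 4: pivot=17 at index 1 -> [-4, 17, 27, 32, 33, 34, 38]
Partition 5: pivot=38 at index 6 -> [-4, 17, 27, 32, 33, 34, 38]


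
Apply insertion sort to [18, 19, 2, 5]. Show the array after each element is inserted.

First element 18 is already 'sorted'
Insert 19: shifted 0 elements -> [18, 19, 2, 5]
Insert 2: shifted 2 elements -> [2, 18, 19, 5]
Insert 5: shifted 2 elements -> [2, 5, 18, 19]


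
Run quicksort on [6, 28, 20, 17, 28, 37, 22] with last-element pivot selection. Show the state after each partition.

Partition 1: pivot=22 at index 3 -> [6, 20, 17, 22, 28, 37, 28]
Partition 2: pivot=17 at index 1 -> [6, 17, 20, 22, 28, 37, 28]
Partition 3: pivot=28 at index 5 -> [6, 17, 20, 22, 28, 28, 37]


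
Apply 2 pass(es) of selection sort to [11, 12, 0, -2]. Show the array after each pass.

Pass 1: Select minimum -2 at index 3, swap -> [-2, 12, 0, 11]
Pass 2: Select minimum 0 at index 2, swap -> [-2, 0, 12, 11]


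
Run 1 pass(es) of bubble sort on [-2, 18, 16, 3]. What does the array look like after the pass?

After pass 1: [-2, 16, 3, 18] (2 swaps)
Total swaps: 2


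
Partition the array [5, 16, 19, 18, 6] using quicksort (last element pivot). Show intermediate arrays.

Partition 1: pivot=6 at index 1 -> [5, 6, 19, 18, 16]
Partition 2: pivot=16 at index 2 -> [5, 6, 16, 18, 19]
Partition 3: pivot=19 at index 4 -> [5, 6, 16, 18, 19]


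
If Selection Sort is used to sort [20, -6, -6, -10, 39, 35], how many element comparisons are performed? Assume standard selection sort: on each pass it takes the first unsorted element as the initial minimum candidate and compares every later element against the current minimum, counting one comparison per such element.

Pass 1: scan indices 1..5 for the minimum = 5 comparison(s); min is -10, place at index 0 -> [-10, -6, -6, 20, 39, 35]
Pass 2: scan indices 2..5 for the minimum = 4 comparison(s); min is -6, place at index 1 -> [-10, -6, -6, 20, 39, 35]
Pass 3: scan indices 3..5 for the minimum = 3 comparison(s); min is -6, place at index 2 -> [-10, -6, -6, 20, 39, 35]
Pass 4: scan indices 4..5 for the minimum = 2 comparison(s); min is 20, place at index 3 -> [-10, -6, -6, 20, 39, 35]
Pass 5: scan indices 5..5 for the minimum = 1 comparison(s); min is 35, place at index 4 -> [-10, -6, -6, 20, 35, 39]
Selection sort always scans the whole unsorted suffix, so the count is (n-1) + (n-2) + ... + 1 = n(n-1)/2 = 6*5/2 = 15 regardless of the input order.
Total comparisons: 5 + 4 + 3 + 2 + 1 = 15


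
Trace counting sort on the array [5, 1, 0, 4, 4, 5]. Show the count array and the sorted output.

Count array: [1, 1, 0, 0, 2, 2]
(count[i] = number of elements equal to i)
Cumulative count: [1, 2, 2, 2, 4, 6]
Sorted: [0, 1, 4, 4, 5, 5]


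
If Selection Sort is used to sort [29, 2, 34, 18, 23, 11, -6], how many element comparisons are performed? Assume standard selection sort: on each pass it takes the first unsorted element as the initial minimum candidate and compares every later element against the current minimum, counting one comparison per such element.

Pass 1: scan indices 1..6 for the minimum = 6 comparison(s); min is -6, place at index 0 -> [-6, 2, 34, 18, 23, 11, 29]
Pass 2: scan indices 2..6 for the minimum = 5 comparison(s); min is 2, place at index 1 -> [-6, 2, 34, 18, 23, 11, 29]
Pass 3: scan indices 3..6 for the minimum = 4 comparison(s); min is 11, place at index 2 -> [-6, 2, 11, 18, 23, 34, 29]
Pass 4: scan indices 4..6 for the minimum = 3 comparison(s); min is 18, place at index 3 -> [-6, 2, 11, 18, 23, 34, 29]
Pass 5: scan indices 5..6 for the minimum = 2 comparison(s); min is 23, place at index 4 -> [-6, 2, 11, 18, 23, 34, 29]
Pass 6: scan indices 6..6 for the minimum = 1 comparison(s); min is 29, place at index 5 -> [-6, 2, 11, 18, 23, 29, 34]
Selection sort always scans the whole unsorted suffix, so the count is (n-1) + (n-2) + ... + 1 = n(n-1)/2 = 7*6/2 = 21 regardless of the input order.
Total comparisons: 6 + 5 + 4 + 3 + 2 + 1 = 21


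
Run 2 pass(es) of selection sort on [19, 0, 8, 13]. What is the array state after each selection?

Pass 1: Select minimum 0 at index 1, swap -> [0, 19, 8, 13]
Pass 2: Select minimum 8 at index 2, swap -> [0, 8, 19, 13]


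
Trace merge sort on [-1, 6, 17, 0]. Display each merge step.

Divide and conquer:
  Merge [-1] + [6] -> [-1, 6]
  Merge [17] + [0] -> [0, 17]
  Merge [-1, 6] + [0, 17] -> [-1, 0, 6, 17]


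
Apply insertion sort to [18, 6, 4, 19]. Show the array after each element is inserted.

First element 18 is already 'sorted'
Insert 6: shifted 1 elements -> [6, 18, 4, 19]
Insert 4: shifted 2 elements -> [4, 6, 18, 19]
Insert 19: shifted 0 elements -> [4, 6, 18, 19]


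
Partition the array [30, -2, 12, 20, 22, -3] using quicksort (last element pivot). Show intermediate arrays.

Partition 1: pivot=-3 at index 0 -> [-3, -2, 12, 20, 22, 30]
Partition 2: pivot=30 at index 5 -> [-3, -2, 12, 20, 22, 30]
Partition 3: pivot=22 at index 4 -> [-3, -2, 12, 20, 22, 30]
Partition 4: pivot=20 at index 3 -> [-3, -2, 12, 20, 22, 30]
Partition 5: pivot=12 at index 2 -> [-3, -2, 12, 20, 22, 30]


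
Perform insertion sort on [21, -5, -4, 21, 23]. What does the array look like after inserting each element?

First element 21 is already 'sorted'
Insert -5: shifted 1 elements -> [-5, 21, -4, 21, 23]
Insert -4: shifted 1 elements -> [-5, -4, 21, 21, 23]
Insert 21: shifted 0 elements -> [-5, -4, 21, 21, 23]
Insert 23: shifted 0 elements -> [-5, -4, 21, 21, 23]


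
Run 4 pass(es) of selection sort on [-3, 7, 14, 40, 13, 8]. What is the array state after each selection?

Pass 1: Select minimum -3 at index 0, swap -> [-3, 7, 14, 40, 13, 8]
Pass 2: Select minimum 7 at index 1, swap -> [-3, 7, 14, 40, 13, 8]
Pass 3: Select minimum 8 at index 5, swap -> [-3, 7, 8, 40, 13, 14]
Pass 4: Select minimum 13 at index 4, swap -> [-3, 7, 8, 13, 40, 14]


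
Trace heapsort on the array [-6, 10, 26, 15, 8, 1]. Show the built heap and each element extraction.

Build heap: [26, 15, 1, 10, 8, -6]
Extract 26: [15, 10, 1, -6, 8, 26]
Extract 15: [10, 8, 1, -6, 15, 26]
Extract 10: [8, -6, 1, 10, 15, 26]
Extract 8: [1, -6, 8, 10, 15, 26]
Extract 1: [-6, 1, 8, 10, 15, 26]


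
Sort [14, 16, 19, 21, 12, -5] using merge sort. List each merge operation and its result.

Divide and conquer:
  Merge [16] + [19] -> [16, 19]
  Merge [14] + [16, 19] -> [14, 16, 19]
  Merge [12] + [-5] -> [-5, 12]
  Merge [21] + [-5, 12] -> [-5, 12, 21]
  Merge [14, 16, 19] + [-5, 12, 21] -> [-5, 12, 14, 16, 19, 21]


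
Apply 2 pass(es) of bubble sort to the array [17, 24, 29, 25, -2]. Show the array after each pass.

After pass 1: [17, 24, 25, -2, 29] (2 swaps)
After pass 2: [17, 24, -2, 25, 29] (1 swaps)
Total swaps: 3


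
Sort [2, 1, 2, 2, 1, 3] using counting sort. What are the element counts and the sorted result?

Count array: [0, 2, 3, 1]
(count[i] = number of elements equal to i)
Cumulative count: [0, 2, 5, 6]
Sorted: [1, 1, 2, 2, 2, 3]


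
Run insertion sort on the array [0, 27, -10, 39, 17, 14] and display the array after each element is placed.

First element 0 is already 'sorted'
Insert 27: shifted 0 elements -> [0, 27, -10, 39, 17, 14]
Insert -10: shifted 2 elements -> [-10, 0, 27, 39, 17, 14]
Insert 39: shifted 0 elements -> [-10, 0, 27, 39, 17, 14]
Insert 17: shifted 2 elements -> [-10, 0, 17, 27, 39, 14]
Insert 14: shifted 3 elements -> [-10, 0, 14, 17, 27, 39]


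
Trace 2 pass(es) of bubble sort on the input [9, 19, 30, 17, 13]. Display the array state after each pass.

After pass 1: [9, 19, 17, 13, 30] (2 swaps)
After pass 2: [9, 17, 13, 19, 30] (2 swaps)
Total swaps: 4


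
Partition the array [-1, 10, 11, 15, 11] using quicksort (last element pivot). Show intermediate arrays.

Partition 1: pivot=11 at index 3 -> [-1, 10, 11, 11, 15]
Partition 2: pivot=11 at index 2 -> [-1, 10, 11, 11, 15]
Partition 3: pivot=10 at index 1 -> [-1, 10, 11, 11, 15]


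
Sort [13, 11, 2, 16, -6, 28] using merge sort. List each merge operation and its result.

Divide and conquer:
  Merge [11] + [2] -> [2, 11]
  Merge [13] + [2, 11] -> [2, 11, 13]
  Merge [-6] + [28] -> [-6, 28]
  Merge [16] + [-6, 28] -> [-6, 16, 28]
  Merge [2, 11, 13] + [-6, 16, 28] -> [-6, 2, 11, 13, 16, 28]


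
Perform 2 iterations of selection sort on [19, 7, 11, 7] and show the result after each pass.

Pass 1: Select minimum 7 at index 1, swap -> [7, 19, 11, 7]
Pass 2: Select minimum 7 at index 3, swap -> [7, 7, 11, 19]


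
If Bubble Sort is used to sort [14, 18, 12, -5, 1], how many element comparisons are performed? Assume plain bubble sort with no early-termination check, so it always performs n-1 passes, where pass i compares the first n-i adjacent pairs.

Pass 1: compare adjacent pairs (0,1)..(3,4) = 4 comparison(s), 3 swap(s) -> [14, 12, -5, 1, 18]
Pass 2: compare adjacent pairs (0,1)..(2,3) = 3 comparison(s), 3 swap(s) -> [12, -5, 1, 14, 18]
Pass 3: compare adjacent pairs (0,1)..(1,2) = 2 comparison(s), 2 swap(s) -> [-5, 1, 12, 14, 18]
Pass 4: compare adjacent pairs (0,1)..(0,1) = 1 comparison(s), 0 swap(s) -> [-5, 1, 12, 14, 18]
Total comparisons: 4 + 3 + 2 + 1 = 10


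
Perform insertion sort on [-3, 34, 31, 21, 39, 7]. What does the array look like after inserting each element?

First element -3 is already 'sorted'
Insert 34: shifted 0 elements -> [-3, 34, 31, 21, 39, 7]
Insert 31: shifted 1 elements -> [-3, 31, 34, 21, 39, 7]
Insert 21: shifted 2 elements -> [-3, 21, 31, 34, 39, 7]
Insert 39: shifted 0 elements -> [-3, 21, 31, 34, 39, 7]
Insert 7: shifted 4 elements -> [-3, 7, 21, 31, 34, 39]


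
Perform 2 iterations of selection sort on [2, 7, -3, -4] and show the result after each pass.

Pass 1: Select minimum -4 at index 3, swap -> [-4, 7, -3, 2]
Pass 2: Select minimum -3 at index 2, swap -> [-4, -3, 7, 2]


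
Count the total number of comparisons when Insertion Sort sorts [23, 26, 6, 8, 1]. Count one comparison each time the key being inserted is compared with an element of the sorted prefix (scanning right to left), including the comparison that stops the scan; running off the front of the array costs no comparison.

Insert 26: 23 <= 26 (stop) = 1 comparison(s) -> [23, 26, 6, 8, 1]
Insert 6: 26 > 6 (shift), 23 > 6 (shift), reached front = 2 comparison(s) -> [6, 23, 26, 8, 1]
Insert 8: 26 > 8 (shift), 23 > 8 (shift), 6 <= 8 (stop) = 3 comparison(s) -> [6, 8, 23, 26, 1]
Insert 1: 26 > 1 (shift), 23 > 1 (shift), 8 > 1 (shift), 6 > 1 (shift), reached front = 4 comparison(s) -> [1, 6, 8, 23, 26]
Total comparisons: 1 + 2 + 3 + 4 = 10


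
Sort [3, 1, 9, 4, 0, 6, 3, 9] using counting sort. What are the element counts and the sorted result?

Count array: [1, 1, 0, 2, 1, 0, 1, 0, 0, 2]
(count[i] = number of elements equal to i)
Cumulative count: [1, 2, 2, 4, 5, 5, 6, 6, 6, 8]
Sorted: [0, 1, 3, 3, 4, 6, 9, 9]


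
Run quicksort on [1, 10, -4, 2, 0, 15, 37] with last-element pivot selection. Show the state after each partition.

Partition 1: pivot=37 at index 6 -> [1, 10, -4, 2, 0, 15, 37]
Partition 2: pivot=15 at index 5 -> [1, 10, -4, 2, 0, 15, 37]
Partition 3: pivot=0 at index 1 -> [-4, 0, 1, 2, 10, 15, 37]
Partition 4: pivot=10 at index 4 -> [-4, 0, 1, 2, 10, 15, 37]
Partition 5: pivot=2 at index 3 -> [-4, 0, 1, 2, 10, 15, 37]


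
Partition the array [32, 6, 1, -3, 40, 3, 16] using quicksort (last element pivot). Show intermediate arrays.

Partition 1: pivot=16 at index 4 -> [6, 1, -3, 3, 16, 32, 40]
Partition 2: pivot=3 at index 2 -> [1, -3, 3, 6, 16, 32, 40]
Partition 3: pivot=-3 at index 0 -> [-3, 1, 3, 6, 16, 32, 40]
Partition 4: pivot=40 at index 6 -> [-3, 1, 3, 6, 16, 32, 40]


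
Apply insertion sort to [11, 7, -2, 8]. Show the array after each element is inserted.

First element 11 is already 'sorted'
Insert 7: shifted 1 elements -> [7, 11, -2, 8]
Insert -2: shifted 2 elements -> [-2, 7, 11, 8]
Insert 8: shifted 1 elements -> [-2, 7, 8, 11]


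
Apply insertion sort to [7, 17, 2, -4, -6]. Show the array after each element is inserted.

First element 7 is already 'sorted'
Insert 17: shifted 0 elements -> [7, 17, 2, -4, -6]
Insert 2: shifted 2 elements -> [2, 7, 17, -4, -6]
Insert -4: shifted 3 elements -> [-4, 2, 7, 17, -6]
Insert -6: shifted 4 elements -> [-6, -4, 2, 7, 17]


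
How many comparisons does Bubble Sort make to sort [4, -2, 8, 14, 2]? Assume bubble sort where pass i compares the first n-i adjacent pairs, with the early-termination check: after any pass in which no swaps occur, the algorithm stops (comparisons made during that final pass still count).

Pass 1: compare adjacent pairs (0,1)..(3,4) = 4 comparison(s), 2 swap(s) -> [-2, 4, 8, 2, 14]
Pass 2: compare adjacent pairs (0,1)..(2,3) = 3 comparison(s), 1 swap(s) -> [-2, 4, 2, 8, 14]
Pass 3: compare adjacent pairs (0,1)..(1,2) = 2 comparison(s), 1 swap(s) -> [-2, 2, 4, 8, 14]
Pass 4: compare adjacent pairs (0,1)..(0,1) = 1 comparison(s), 0 swap(s) -> [-2, 2, 4, 8, 14]
No swaps in this pass, so bubble sort stops here.
Total comparisons: 4 + 3 + 2 + 1 = 10


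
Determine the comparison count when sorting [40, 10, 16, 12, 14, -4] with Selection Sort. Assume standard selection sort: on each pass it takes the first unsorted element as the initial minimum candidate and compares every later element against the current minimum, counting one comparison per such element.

Pass 1: scan indices 1..5 for the minimum = 5 comparison(s); min is -4, place at index 0 -> [-4, 10, 16, 12, 14, 40]
Pass 2: scan indices 2..5 for the minimum = 4 comparison(s); min is 10, place at index 1 -> [-4, 10, 16, 12, 14, 40]
Pass 3: scan indices 3..5 for the minimum = 3 comparison(s); min is 12, place at index 2 -> [-4, 10, 12, 16, 14, 40]
Pass 4: scan indices 4..5 for the minimum = 2 comparison(s); min is 14, place at index 3 -> [-4, 10, 12, 14, 16, 40]
Pass 5: scan indices 5..5 for the minimum = 1 comparison(s); min is 16, place at index 4 -> [-4, 10, 12, 14, 16, 40]
Selection sort always scans the whole unsorted suffix, so the count is (n-1) + (n-2) + ... + 1 = n(n-1)/2 = 6*5/2 = 15 regardless of the input order.
Total comparisons: 5 + 4 + 3 + 2 + 1 = 15


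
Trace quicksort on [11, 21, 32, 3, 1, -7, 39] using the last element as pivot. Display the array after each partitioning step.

Partition 1: pivot=39 at index 6 -> [11, 21, 32, 3, 1, -7, 39]
Partition 2: pivot=-7 at index 0 -> [-7, 21, 32, 3, 1, 11, 39]
Partition 3: pivot=11 at index 3 -> [-7, 3, 1, 11, 32, 21, 39]
Partition 4: pivot=1 at index 1 -> [-7, 1, 3, 11, 32, 21, 39]
Partition 5: pivot=21 at index 4 -> [-7, 1, 3, 11, 21, 32, 39]


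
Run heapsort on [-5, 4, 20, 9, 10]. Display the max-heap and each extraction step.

Build heap: [20, 10, -5, 9, 4]
Extract 20: [10, 9, -5, 4, 20]
Extract 10: [9, 4, -5, 10, 20]
Extract 9: [4, -5, 9, 10, 20]
Extract 4: [-5, 4, 9, 10, 20]


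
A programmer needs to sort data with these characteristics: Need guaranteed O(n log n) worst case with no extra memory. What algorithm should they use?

Best choice: Heapsort
Reason: Heapsort is O(n log n) worst case and sorts in-place; quicksort can degrade to O(n^2)


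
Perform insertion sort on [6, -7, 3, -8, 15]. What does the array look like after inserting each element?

First element 6 is already 'sorted'
Insert -7: shifted 1 elements -> [-7, 6, 3, -8, 15]
Insert 3: shifted 1 elements -> [-7, 3, 6, -8, 15]
Insert -8: shifted 3 elements -> [-8, -7, 3, 6, 15]
Insert 15: shifted 0 elements -> [-8, -7, 3, 6, 15]


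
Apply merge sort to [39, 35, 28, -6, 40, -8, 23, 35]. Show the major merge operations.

Divide and conquer:
  Merge [39] + [35] -> [35, 39]
  Merge [28] + [-6] -> [-6, 28]
  Merge [35, 39] + [-6, 28] -> [-6, 28, 35, 39]
  Merge [40] + [-8] -> [-8, 40]
  Merge [23] + [35] -> [23, 35]
  Merge [-8, 40] + [23, 35] -> [-8, 23, 35, 40]
  Merge [-6, 28, 35, 39] + [-8, 23, 35, 40] -> [-8, -6, 23, 28, 35, 35, 39, 40]


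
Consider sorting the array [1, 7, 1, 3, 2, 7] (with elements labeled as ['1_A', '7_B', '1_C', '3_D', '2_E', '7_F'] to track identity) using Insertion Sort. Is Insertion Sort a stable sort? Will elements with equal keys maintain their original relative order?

Trace Insertion Sort on the labeled array (the key is the number; the letter only tracks identity):
  Insert 7_B at index 1: [1_A, 7_B, 1_C, 3_D, 2_E, 7_F]
  Insert 1_C at index 1: [1_A, 1_C, 7_B, 3_D, 2_E, 7_F]
  Insert 3_D at index 2: [1_A, 1_C, 3_D, 7_B, 2_E, 7_F]
  Insert 2_E at index 2: [1_A, 1_C, 2_E, 3_D, 7_B, 7_F]
  Insert 7_F at index 5: [1_A, 1_C, 2_E, 3_D, 7_B, 7_F]
Final order: [1_A, 1_C, 2_E, 3_D, 7_B, 7_F]
Equal keys:
  value 1: originally 1_A, 1_C; after sorting 1_A, 1_C -> order preserved
  value 7: originally 7_B, 7_F; after sorting 7_B, 7_F -> order preserved
All equal keys kept their original relative order. Insertion Sort is stable: elements are shifted only while they are strictly greater than the key, so a key is inserted after any equal elements already placed.
Answer: Stable


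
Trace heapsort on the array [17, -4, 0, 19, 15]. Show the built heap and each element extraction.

Build heap: [19, 17, 0, -4, 15]
Extract 19: [17, 15, 0, -4, 19]
Extract 17: [15, -4, 0, 17, 19]
Extract 15: [0, -4, 15, 17, 19]
Extract 0: [-4, 0, 15, 17, 19]


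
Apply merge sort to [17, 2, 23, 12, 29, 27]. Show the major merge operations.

Divide and conquer:
  Merge [2] + [23] -> [2, 23]
  Merge [17] + [2, 23] -> [2, 17, 23]
  Merge [29] + [27] -> [27, 29]
  Merge [12] + [27, 29] -> [12, 27, 29]
  Merge [2, 17, 23] + [12, 27, 29] -> [2, 12, 17, 23, 27, 29]


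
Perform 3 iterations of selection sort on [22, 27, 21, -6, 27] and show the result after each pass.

Pass 1: Select minimum -6 at index 3, swap -> [-6, 27, 21, 22, 27]
Pass 2: Select minimum 21 at index 2, swap -> [-6, 21, 27, 22, 27]
Pass 3: Select minimum 22 at index 3, swap -> [-6, 21, 22, 27, 27]


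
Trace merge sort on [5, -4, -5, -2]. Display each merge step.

Divide and conquer:
  Merge [5] + [-4] -> [-4, 5]
  Merge [-5] + [-2] -> [-5, -2]
  Merge [-4, 5] + [-5, -2] -> [-5, -4, -2, 5]


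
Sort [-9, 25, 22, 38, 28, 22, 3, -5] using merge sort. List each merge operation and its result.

Divide and conquer:
  Merge [-9] + [25] -> [-9, 25]
  Merge [22] + [38] -> [22, 38]
  Merge [-9, 25] + [22, 38] -> [-9, 22, 25, 38]
  Merge [28] + [22] -> [22, 28]
  Merge [3] + [-5] -> [-5, 3]
  Merge [22, 28] + [-5, 3] -> [-5, 3, 22, 28]
  Merge [-9, 22, 25, 38] + [-5, 3, 22, 28] -> [-9, -5, 3, 22, 22, 25, 28, 38]


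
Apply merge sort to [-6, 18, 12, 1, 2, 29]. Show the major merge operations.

Divide and conquer:
  Merge [18] + [12] -> [12, 18]
  Merge [-6] + [12, 18] -> [-6, 12, 18]
  Merge [2] + [29] -> [2, 29]
  Merge [1] + [2, 29] -> [1, 2, 29]
  Merge [-6, 12, 18] + [1, 2, 29] -> [-6, 1, 2, 12, 18, 29]


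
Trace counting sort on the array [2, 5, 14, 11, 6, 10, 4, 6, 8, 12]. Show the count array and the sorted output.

Count array: [0, 0, 1, 0, 1, 1, 2, 0, 1, 0, 1, 1, 1, 0, 1]
(count[i] = number of elements equal to i)
Cumulative count: [0, 0, 1, 1, 2, 3, 5, 5, 6, 6, 7, 8, 9, 9, 10]
Sorted: [2, 4, 5, 6, 6, 8, 10, 11, 12, 14]


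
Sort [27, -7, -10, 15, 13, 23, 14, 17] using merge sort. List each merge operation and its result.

Divide and conquer:
  Merge [27] + [-7] -> [-7, 27]
  Merge [-10] + [15] -> [-10, 15]
  Merge [-7, 27] + [-10, 15] -> [-10, -7, 15, 27]
  Merge [13] + [23] -> [13, 23]
  Merge [14] + [17] -> [14, 17]
  Merge [13, 23] + [14, 17] -> [13, 14, 17, 23]
  Merge [-10, -7, 15, 27] + [13, 14, 17, 23] -> [-10, -7, 13, 14, 15, 17, 23, 27]


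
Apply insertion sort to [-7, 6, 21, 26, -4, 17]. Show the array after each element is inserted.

First element -7 is already 'sorted'
Insert 6: shifted 0 elements -> [-7, 6, 21, 26, -4, 17]
Insert 21: shifted 0 elements -> [-7, 6, 21, 26, -4, 17]
Insert 26: shifted 0 elements -> [-7, 6, 21, 26, -4, 17]
Insert -4: shifted 3 elements -> [-7, -4, 6, 21, 26, 17]
Insert 17: shifted 2 elements -> [-7, -4, 6, 17, 21, 26]


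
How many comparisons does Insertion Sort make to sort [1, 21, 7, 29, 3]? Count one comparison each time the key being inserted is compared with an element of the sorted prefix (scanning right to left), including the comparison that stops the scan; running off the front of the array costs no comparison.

Insert 21: 1 <= 21 (stop) = 1 comparison(s) -> [1, 21, 7, 29, 3]
Insert 7: 21 > 7 (shift), 1 <= 7 (stop) = 2 comparison(s) -> [1, 7, 21, 29, 3]
Insert 29: 21 <= 29 (stop) = 1 comparison(s) -> [1, 7, 21, 29, 3]
Insert 3: 29 > 3 (shift), 21 > 3 (shift), 7 > 3 (shift), 1 <= 3 (stop) = 4 comparison(s) -> [1, 3, 7, 21, 29]
Total comparisons: 1 + 2 + 1 + 4 = 8


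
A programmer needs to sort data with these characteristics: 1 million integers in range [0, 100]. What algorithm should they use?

Best choice: Counting sort
Reason: O(n + k) where k=100 is small; linear time beats O(n log n)


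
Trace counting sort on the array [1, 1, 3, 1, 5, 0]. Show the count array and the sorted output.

Count array: [1, 3, 0, 1, 0, 1]
(count[i] = number of elements equal to i)
Cumulative count: [1, 4, 4, 5, 5, 6]
Sorted: [0, 1, 1, 1, 3, 5]


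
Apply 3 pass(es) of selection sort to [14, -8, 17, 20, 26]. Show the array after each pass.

Pass 1: Select minimum -8 at index 1, swap -> [-8, 14, 17, 20, 26]
Pass 2: Select minimum 14 at index 1, swap -> [-8, 14, 17, 20, 26]
Pass 3: Select minimum 17 at index 2, swap -> [-8, 14, 17, 20, 26]


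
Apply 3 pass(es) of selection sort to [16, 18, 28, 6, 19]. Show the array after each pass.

Pass 1: Select minimum 6 at index 3, swap -> [6, 18, 28, 16, 19]
Pass 2: Select minimum 16 at index 3, swap -> [6, 16, 28, 18, 19]
Pass 3: Select minimum 18 at index 3, swap -> [6, 16, 18, 28, 19]


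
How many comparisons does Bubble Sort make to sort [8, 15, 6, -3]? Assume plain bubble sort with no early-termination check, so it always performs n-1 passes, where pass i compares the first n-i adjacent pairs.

Pass 1: compare adjacent pairs (0,1)..(2,3) = 3 comparison(s), 2 swap(s) -> [8, 6, -3, 15]
Pass 2: compare adjacent pairs (0,1)..(1,2) = 2 comparison(s), 2 swap(s) -> [6, -3, 8, 15]
Pass 3: compare adjacent pairs (0,1)..(0,1) = 1 comparison(s), 1 swap(s) -> [-3, 6, 8, 15]
Total comparisons: 3 + 2 + 1 = 6


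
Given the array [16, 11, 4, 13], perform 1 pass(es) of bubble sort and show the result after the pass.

After pass 1: [11, 4, 13, 16] (3 swaps)
Total swaps: 3


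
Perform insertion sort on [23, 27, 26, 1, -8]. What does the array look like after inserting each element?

First element 23 is already 'sorted'
Insert 27: shifted 0 elements -> [23, 27, 26, 1, -8]
Insert 26: shifted 1 elements -> [23, 26, 27, 1, -8]
Insert 1: shifted 3 elements -> [1, 23, 26, 27, -8]
Insert -8: shifted 4 elements -> [-8, 1, 23, 26, 27]


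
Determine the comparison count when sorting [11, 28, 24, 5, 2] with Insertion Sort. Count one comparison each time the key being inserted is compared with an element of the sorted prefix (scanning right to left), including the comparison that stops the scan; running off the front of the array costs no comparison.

Insert 28: 11 <= 28 (stop) = 1 comparison(s) -> [11, 28, 24, 5, 2]
Insert 24: 28 > 24 (shift), 11 <= 24 (stop) = 2 comparison(s) -> [11, 24, 28, 5, 2]
Insert 5: 28 > 5 (shift), 24 > 5 (shift), 11 > 5 (shift), reached front = 3 comparison(s) -> [5, 11, 24, 28, 2]
Insert 2: 28 > 2 (shift), 24 > 2 (shift), 11 > 2 (shift), 5 > 2 (shift), reached front = 4 comparison(s) -> [2, 5, 11, 24, 28]
Total comparisons: 1 + 2 + 3 + 4 = 10
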